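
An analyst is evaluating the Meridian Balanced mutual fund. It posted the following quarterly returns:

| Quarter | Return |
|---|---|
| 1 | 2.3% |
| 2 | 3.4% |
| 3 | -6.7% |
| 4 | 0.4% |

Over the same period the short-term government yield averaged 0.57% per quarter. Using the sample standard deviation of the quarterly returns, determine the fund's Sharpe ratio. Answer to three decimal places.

-0.159

r̄ = (2.3 + 3.4 − 6.7 + 0.4) / 4 = -0.60 / 4 = -0.1500%
Σ(r − r̄)² = (2.3 − (-0.1500))² + (3.4 − (-0.1500))² + (-6.7 − (-0.1500))² + … = 61.8100
σ = √[61.8100 / 3] = 4.5391%
Sharpe = (r̄ − rf) / σ = (-0.1500 − 0.57) / 4.5391 = -0.7200 / 4.5391 = -0.1586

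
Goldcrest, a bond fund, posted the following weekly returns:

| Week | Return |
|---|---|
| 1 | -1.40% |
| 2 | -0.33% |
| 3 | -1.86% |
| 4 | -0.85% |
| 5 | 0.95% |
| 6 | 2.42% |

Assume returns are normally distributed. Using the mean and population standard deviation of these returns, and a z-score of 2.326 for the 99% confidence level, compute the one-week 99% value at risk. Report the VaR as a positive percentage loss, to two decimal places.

3.58

μ = (-1.4 − 0.33 − 1.86 − 0.85 + 0.95 + 2.42) / 6 = -1.070 / 6 = -0.1783%
Σ(r − μ)² = (-1.4 − (-0.1783))² + (-0.33 − (-0.1783))² + … = 12.8191
σ = √[12.8191 / 6] = 1.4617%
VaR = −(μ − z·σ) = −(-0.1783 − 2.326 × 1.4617) = −(-3.5782) = 3.5782%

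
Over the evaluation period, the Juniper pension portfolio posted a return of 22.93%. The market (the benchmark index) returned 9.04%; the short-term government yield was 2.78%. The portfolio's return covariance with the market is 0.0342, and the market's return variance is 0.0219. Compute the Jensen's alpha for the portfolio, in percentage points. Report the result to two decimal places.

β = Cov / Var = 0.0342 / 0.0219 = 1.5616
E[R] = Rf + β(Rm − Rf) = 2.78% + 1.5616 × (9.04% − 2.78%) = 12.5556%
α = Rp − E[R] = 22.93% − 12.5556% = 10.3744

10.37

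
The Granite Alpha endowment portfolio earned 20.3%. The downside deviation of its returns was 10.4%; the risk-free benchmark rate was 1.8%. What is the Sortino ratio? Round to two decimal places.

1.78

Sortino = (Rp − Rf) / σd = (20.3% − 1.8%) / 10.4% = 18.50% / 10.4% = 1.7788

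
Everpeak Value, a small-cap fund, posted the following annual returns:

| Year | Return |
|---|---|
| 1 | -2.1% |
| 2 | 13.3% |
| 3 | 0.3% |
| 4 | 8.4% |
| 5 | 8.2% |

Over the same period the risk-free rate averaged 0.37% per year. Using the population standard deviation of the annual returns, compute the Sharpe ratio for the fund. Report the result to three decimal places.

μ = (-2.1 + 13.3 + 0.3 + 8.4 + 8.2) / 5 = 28.10 / 5 = 5.6200%
Σ(r − μ)² = 161.2680; population σ = √(161.2680/5) = 5.6792%
Sharpe = (μ − rf) / σ = (5.6200 − 0.37) / 5.6792 = 5.2500 / 5.6792 = 0.9244

0.924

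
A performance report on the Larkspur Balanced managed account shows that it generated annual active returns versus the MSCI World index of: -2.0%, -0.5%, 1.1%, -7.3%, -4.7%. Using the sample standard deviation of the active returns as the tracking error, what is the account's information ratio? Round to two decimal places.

-0.80

r̄ = (-2 − 0.5 + 1.1 − 7.3 − 4.7) / 5 = -13.40 / 5 = -2.6800%
Sample σ = √[Σ(r − r̄)² / 4] = √[44.9280 / 4] = √11.2320 = 3.3514%
IR = r̄ / tracking error = -2.6800 / 3.3514 = -0.7997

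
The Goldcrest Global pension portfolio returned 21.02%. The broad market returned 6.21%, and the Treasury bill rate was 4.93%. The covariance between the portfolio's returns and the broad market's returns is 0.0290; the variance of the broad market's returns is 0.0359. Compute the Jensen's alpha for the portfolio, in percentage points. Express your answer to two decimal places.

β = Cov / Var = 0.0290 / 0.0359 = 0.8078
E[R] = Rf + β(Rm − Rf) = 4.93% + 0.8078 × (6.21% − 4.93%) = 5.9640%
α = Rp − E[R] = 21.02% − 5.9640% = 15.0560

15.06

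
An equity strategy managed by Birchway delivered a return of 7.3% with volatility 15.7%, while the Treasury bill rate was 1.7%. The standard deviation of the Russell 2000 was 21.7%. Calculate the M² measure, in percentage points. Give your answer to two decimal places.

9.44

Sharpe = (Rp − Rf) / σp = (7.3% − 1.7%) / 15.7% = 0.3567
M² = Rf + Sharpe × σm = 1.7% + 0.3567 × 21.7% = 9.4404%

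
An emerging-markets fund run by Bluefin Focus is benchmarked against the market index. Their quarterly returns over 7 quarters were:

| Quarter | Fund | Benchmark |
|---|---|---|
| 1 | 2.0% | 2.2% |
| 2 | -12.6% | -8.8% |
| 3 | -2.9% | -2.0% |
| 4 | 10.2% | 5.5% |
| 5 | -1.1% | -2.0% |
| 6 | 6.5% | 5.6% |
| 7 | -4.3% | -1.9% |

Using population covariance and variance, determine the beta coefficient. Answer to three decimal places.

1.440

r̄p = -0.3143%,  r̄m = -0.2000%
Cov = Σ(rp − r̄p)(rm − r̄m) / 7 = 31.9300
Var(rm) = Σ(rm − r̄m)² / 7 = 22.1743
β = Cov / Var = 31.9300 / 22.1743 = 1.4400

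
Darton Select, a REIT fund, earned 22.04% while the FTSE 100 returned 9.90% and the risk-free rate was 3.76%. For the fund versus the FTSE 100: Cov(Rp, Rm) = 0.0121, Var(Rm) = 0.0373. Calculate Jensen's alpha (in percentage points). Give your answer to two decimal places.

16.29

β = Cov / Var = 0.0121 / 0.0373 = 0.3244
E[R] = Rf + β(Rm − Rf) = 3.76% + 0.3244 × (9.90% − 3.76%) = 5.7518%
α = Rp − E[R] = 22.04% − 5.7518% = 16.2882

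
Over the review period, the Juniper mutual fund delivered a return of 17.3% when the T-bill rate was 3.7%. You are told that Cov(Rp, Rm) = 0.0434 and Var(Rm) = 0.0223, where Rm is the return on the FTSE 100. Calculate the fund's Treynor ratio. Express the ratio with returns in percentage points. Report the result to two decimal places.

6.99

β = Cov / Var = 0.0434 / 0.0223 = 1.9462
Treynor = (Rp − Rf) / β = (17.3% − 3.7%) / 1.9462 = 13.60 / 1.9462 = 6.9880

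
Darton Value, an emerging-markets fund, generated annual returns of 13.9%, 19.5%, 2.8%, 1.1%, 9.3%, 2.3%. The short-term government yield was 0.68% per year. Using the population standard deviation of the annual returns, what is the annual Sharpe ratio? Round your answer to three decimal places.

Mean return r̄ = 48.90 / 6 = 8.1500%
Σ(r − r̄)² = 275.7550; population σ = √(275.7550/6) = 6.7793%
Sharpe = (r̄ − rf) / σ = (8.1500 − 0.68) / 6.7793 = 7.4700 / 6.7793 = 1.1019

1.102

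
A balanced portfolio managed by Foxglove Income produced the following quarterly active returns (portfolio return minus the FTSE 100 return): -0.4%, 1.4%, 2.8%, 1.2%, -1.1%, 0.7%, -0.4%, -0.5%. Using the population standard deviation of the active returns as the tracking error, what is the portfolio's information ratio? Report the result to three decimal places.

0.381

μ = (-0.4 + 1.4 + 2.8 + 1.2 − 1.1 + 0.7 − 0.4 − 0.5) / 8 = 0.4625%
Σ(r − μ)² = (-0.4 − 0.4625)² + (1.4 − 0.4625)² + (2.8 − 0.4625)² + … = 11.7988
σ = √[11.7988 / 8] = 1.2144%
IR = μ / tracking error = 0.4625 / 1.2144 = 0.3808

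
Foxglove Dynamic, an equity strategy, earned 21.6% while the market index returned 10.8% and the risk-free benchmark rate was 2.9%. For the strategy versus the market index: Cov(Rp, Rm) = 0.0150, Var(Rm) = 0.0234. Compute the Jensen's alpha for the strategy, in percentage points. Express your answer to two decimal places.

13.64

β = Cov / Var = 0.0150 / 0.0234 = 0.6410
E[R] = Rf + β(Rm − Rf) = 2.9% + 0.6410 × (10.8% − 2.9%) = 7.9639%
α = Rp − E[R] = 21.6% − 7.9639% = 13.6361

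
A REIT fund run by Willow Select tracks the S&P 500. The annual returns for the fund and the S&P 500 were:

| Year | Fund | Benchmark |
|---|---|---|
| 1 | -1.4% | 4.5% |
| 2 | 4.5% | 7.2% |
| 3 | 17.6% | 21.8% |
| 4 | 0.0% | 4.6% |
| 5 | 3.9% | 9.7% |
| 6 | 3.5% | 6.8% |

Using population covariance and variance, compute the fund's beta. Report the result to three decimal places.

r̄p = 4.6833%,  r̄m = 9.1000%
Cov = Σ(rp − r̄p)(rm − r̄m) / 6 = 35.9500
Var(rm) = Σ(rm − r̄m)² / 6 = 35.3267
β = Cov / Var = 35.9500 / 35.3267 = 1.0176

1.018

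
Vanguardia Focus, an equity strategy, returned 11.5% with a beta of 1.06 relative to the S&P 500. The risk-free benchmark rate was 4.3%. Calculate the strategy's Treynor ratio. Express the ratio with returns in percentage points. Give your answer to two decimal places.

6.79

Treynor = (Rp − Rf) / β = (11.5% − 4.3%) / 1.06 = 7.20 / 1.06 = 6.7925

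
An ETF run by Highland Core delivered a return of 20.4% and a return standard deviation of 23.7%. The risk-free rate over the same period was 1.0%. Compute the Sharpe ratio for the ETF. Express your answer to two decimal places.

0.82

Sharpe = (Rp − Rf) / σp = (20.4% − 1.0%) / 23.7% = 19.40% / 23.7% = 0.8186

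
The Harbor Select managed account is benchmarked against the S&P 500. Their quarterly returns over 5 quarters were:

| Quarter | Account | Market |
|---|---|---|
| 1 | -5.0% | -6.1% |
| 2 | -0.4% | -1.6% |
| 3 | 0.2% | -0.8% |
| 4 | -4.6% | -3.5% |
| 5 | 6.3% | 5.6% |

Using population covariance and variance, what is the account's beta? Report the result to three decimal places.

1.027

r̄p = -0.7000%,  r̄m = -1.2800%
Cov = Σ(rp − r̄p)(rm − r̄m) / 5 = 15.5760
Var(rm) = Σ(rm − r̄m)² / 5 = 15.1656
β = Cov / Var = 15.5760 / 15.1656 = 1.0271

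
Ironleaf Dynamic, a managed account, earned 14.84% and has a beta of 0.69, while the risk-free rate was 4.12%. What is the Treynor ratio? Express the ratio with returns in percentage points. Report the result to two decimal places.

Treynor = (Rp − Rf) / β = (14.84% − 4.12%) / 0.69 = 10.72 / 0.69 = 15.5362

15.54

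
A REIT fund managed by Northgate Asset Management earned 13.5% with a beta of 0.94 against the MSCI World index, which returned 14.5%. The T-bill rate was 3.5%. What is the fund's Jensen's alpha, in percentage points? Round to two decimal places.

CAPM expected return = Rf + β(Rm − Rf) = 3.5% + 0.94 × (14.5% − 3.5%) = 3.5 + 0.94 × 11.00 = 13.8400%
Jensen's α = Rp − E[R] = 13.5% − 13.8400% = -0.3400

-0.34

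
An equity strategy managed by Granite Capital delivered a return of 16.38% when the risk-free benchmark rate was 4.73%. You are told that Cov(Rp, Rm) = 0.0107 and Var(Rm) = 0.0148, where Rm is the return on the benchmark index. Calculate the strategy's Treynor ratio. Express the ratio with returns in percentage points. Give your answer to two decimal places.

16.11

β = Cov / Var = 0.0107 / 0.0148 = 0.7230
Treynor = (Rp − Rf) / β = (16.38% − 4.73%) / 0.7230 = 11.65 / 0.7230 = 16.1134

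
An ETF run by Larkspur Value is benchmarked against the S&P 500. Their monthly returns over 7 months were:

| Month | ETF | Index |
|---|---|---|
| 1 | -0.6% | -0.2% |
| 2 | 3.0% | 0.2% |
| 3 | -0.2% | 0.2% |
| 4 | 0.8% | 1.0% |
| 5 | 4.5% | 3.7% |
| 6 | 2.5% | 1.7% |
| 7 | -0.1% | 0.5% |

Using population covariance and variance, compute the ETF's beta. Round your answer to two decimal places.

1.14

r̄p = 1.4143%,  r̄m = 1.0143%
Cov = Σ(rp − r̄p)(rm − r̄m) / 7 = 1.7555
Var(rm) = Σ(rm − r̄m)² / 7 = 1.5355
β = Cov / Var = 1.7555 / 1.5355 = 1.1433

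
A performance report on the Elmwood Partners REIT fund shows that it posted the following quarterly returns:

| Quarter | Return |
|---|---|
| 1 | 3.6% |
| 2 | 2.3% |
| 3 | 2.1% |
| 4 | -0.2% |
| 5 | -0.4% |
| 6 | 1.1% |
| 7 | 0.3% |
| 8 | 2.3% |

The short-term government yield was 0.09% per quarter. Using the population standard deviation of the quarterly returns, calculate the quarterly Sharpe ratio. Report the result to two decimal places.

μ = (3.6 + 2.3 + 2.1 − 0.2 − 0.4 + 1.1 + 0.3 + 2.3) / 8 = 1.3875%
Population std dev = √[14.0488 / 8] = 1.3252%
Sharpe = (μ − rf) / σ = (1.3875 − 0.09) / 1.3252 = 1.2975 / 1.3252 = 0.9791

0.98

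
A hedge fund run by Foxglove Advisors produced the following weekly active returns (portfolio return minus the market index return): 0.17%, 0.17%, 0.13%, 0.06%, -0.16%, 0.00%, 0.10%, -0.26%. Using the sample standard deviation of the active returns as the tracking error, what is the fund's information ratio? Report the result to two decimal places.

0.17

Mean return r̄ = 0.210 / 8 = 0.0263%
Σ(r − r̄)² = 0.1760; sample σ = √(0.1760/7) = 0.1586%
IR = r̄ / tracking error = 0.0263 / 0.1586 = 0.1658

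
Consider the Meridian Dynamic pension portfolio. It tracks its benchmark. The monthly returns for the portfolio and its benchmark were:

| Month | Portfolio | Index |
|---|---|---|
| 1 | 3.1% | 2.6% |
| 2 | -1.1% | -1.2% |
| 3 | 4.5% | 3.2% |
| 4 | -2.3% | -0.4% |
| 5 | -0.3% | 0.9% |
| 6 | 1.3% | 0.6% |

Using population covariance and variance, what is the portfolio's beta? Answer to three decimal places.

1.412

r̄p = 0.8667%,  r̄m = 0.9500%
Cov = Σ(rp − r̄p)(rm − r̄m) / 6 = 3.3783
Var(rm) = Σ(rm − r̄m)² / 6 = 2.3925
β = Cov / Var = 3.3783 / 2.3925 = 1.4120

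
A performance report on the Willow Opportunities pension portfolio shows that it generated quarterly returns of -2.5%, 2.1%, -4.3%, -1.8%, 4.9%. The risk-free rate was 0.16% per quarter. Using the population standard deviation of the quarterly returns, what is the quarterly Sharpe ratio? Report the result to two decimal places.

μ = (-2.5 + 2.1 − 4.3 − 1.8 + 4.9) / 5 = -1.60 / 5 = -0.3200%
Population σ = √[Σ(r − μ)² / 5] = √[55.8880 / 5] = √11.1776 = 3.3433%
Sharpe = (μ − rf) / σ = (-0.3200 − 0.16) / 3.3433 = -0.4800 / 3.3433 = -0.1436

-0.14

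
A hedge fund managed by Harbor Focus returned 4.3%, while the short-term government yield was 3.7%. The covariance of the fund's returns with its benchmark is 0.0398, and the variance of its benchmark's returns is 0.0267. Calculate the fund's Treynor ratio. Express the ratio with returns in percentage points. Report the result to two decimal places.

0.40

β = Cov / Var = 0.0398 / 0.0267 = 1.4906
Treynor = (Rp − Rf) / β = (4.3% − 3.7%) / 1.4906 = 0.60 / 1.4906 = 0.4025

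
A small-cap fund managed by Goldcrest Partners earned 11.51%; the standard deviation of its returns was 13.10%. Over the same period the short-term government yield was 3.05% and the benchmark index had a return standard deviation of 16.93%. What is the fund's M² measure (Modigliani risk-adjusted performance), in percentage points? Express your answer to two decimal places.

13.98

Sharpe = (Rp − Rf) / σp = (11.51% − 3.05%) / 13.10% = 0.6458
M² = Rf + Sharpe × σm = 3.05% + 0.6458 × 16.93% = 13.9834%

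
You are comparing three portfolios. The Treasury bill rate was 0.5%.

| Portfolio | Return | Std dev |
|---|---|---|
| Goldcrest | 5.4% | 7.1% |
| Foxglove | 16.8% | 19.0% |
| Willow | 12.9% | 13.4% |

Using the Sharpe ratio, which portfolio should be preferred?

Goldcrest: Sharpe ratio = (5.4% − 0.5%) / 7.1% = 0.690
Foxglove: Sharpe ratio = (16.8% − 0.5%) / 19.0% = 0.858
Willow: Sharpe ratio = (12.9% − 0.5%) / 13.4% = 0.925
Highest: Willow (0.925).

Willow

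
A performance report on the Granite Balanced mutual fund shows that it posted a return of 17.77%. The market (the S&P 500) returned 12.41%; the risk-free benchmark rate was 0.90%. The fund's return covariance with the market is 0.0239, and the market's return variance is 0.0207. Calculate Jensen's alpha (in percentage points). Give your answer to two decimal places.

β = Cov / Var = 0.0239 / 0.0207 = 1.1546
E[R] = Rf + β(Rm − Rf) = 0.90% + 1.1546 × (12.41% − 0.90%) = 14.1894%
α = Rp − E[R] = 17.77% − 14.1894% = 3.5806

3.58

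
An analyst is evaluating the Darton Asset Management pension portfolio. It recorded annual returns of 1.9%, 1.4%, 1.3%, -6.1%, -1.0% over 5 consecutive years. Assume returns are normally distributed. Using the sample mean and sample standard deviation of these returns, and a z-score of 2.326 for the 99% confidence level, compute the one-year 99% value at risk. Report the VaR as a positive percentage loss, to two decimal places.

8.23

Mean return μ = -2.50 / 5 = -0.5000%
Sample std dev = √[44.2200 / 4] = 3.3249%
VaR = −(μ − z·σ) = −(-0.5000 − 2.326 × 3.3249) = −(-8.2337) = 8.2337%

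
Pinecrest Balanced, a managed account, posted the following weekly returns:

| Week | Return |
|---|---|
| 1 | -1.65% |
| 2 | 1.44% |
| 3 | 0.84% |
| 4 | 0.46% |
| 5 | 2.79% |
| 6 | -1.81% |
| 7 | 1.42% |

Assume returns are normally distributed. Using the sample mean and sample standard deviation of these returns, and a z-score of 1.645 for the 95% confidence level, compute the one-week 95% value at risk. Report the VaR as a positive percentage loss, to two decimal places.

Mean return r̄ = 3.490 / 7 = 0.4986%
Sample σ = √[Σ(r − r̄)² / 6] = √[17.0499 / 6] = √2.8417 = 1.6857%
VaR = −(r̄ − z·σ) = −(0.4986 − 1.645 × 1.6857) = −(-2.2744) = 2.2744%

2.27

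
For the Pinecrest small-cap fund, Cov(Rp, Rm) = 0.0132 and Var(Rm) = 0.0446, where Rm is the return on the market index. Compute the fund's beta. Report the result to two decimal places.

β = Cov(Rp, Rm) / Var(Rm) = 0.0132 / 0.0446 = 0.2960

0.30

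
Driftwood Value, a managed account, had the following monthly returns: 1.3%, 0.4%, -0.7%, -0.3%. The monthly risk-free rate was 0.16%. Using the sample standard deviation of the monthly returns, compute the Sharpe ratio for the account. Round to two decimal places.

r̄ = (1.3 + 0.4 − 0.7 − 0.3) / 4 = 0.1750%
Σ(r − r̄)² = 2.3075; sample σ = √(2.3075/3) = 0.8770%
Sharpe = (r̄ − rf) / σ = (0.1750 − 0.16) / 0.8770 = 0.0150 / 0.8770 = 0.0171

0.02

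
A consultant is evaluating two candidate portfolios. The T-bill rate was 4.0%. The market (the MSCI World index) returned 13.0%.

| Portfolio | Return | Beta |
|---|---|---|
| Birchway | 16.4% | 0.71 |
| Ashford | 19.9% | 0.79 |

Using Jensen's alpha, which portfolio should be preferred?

Birchway: α = 16.4% − [4.0% + 0.71 × (13.0% − 4.0%)] = 6.010
Ashford: α = 19.9% − [4.0% + 0.79 × (13.0% − 4.0%)] = 8.790
Highest: Ashford (8.790).

Ashford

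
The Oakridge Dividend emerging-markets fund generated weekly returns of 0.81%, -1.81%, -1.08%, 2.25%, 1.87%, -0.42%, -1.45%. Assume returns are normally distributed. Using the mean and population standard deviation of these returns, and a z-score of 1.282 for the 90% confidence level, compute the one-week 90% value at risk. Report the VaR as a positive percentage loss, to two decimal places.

1.91

r̄ = (0.81 − 1.81 − 1.08 + 2.25 + 1.87 − 0.42 − 1.45) / 7 = 0.0243%
Population std dev = √[15.9328 / 7] = 1.5087%
VaR = −(r̄ − z·σ) = −(0.0243 − 1.282 × 1.5087) = −(-1.9099) = 1.9099%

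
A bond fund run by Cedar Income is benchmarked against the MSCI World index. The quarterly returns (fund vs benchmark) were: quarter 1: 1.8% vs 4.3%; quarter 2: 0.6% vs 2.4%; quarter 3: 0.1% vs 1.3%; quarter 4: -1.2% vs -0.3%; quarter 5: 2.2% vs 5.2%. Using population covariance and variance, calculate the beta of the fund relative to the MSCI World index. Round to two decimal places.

0.61

r̄p = 0.7000%,  r̄m = 2.5800%
Cov = Σ(rp − r̄p)(rm − r̄m) / 5 = 2.4160
Var(rm) = Σ(rm − r̄m)² / 5 = 3.9576
β = Cov / Var = 2.4160 / 3.9576 = 0.6105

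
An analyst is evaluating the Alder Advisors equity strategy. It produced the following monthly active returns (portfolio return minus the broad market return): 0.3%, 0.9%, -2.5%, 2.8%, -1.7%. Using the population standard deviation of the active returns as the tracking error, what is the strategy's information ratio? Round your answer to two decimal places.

-0.02

Mean return r̄ = -0.20 / 5 = -0.0400%
Population σ = √[Σ(r − r̄)² / 5] = √[17.8720 / 5] = √3.5744 = 1.8906%
IR = r̄ / tracking error = -0.0400 / 1.8906 = -0.0212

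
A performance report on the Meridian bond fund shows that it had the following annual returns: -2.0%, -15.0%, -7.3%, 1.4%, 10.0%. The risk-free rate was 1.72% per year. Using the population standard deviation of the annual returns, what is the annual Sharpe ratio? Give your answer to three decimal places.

r̄ = (-2 − 15 − 7.3 + 1.4 + 10) / 5 = -12.90 / 5 = -2.5800%
Σ(r − r̄)² = (-2 − (-2.5800))² + (-15 − (-2.5800))² + … = 350.9680
population σ = √(350.9680 / 5) = √70.1936 = 8.3782%
Sharpe = (r̄ − rf) / σ = (-2.5800 − 1.72) / 8.3782 = -4.3000 / 8.3782 = -0.5132

-0.513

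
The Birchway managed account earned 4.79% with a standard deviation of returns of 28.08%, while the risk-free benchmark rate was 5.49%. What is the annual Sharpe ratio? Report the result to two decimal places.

-0.02

Sharpe = (Rp − Rf) / σp = (4.79% − 5.49%) / 28.08% = -0.70% / 28.08% = -0.0249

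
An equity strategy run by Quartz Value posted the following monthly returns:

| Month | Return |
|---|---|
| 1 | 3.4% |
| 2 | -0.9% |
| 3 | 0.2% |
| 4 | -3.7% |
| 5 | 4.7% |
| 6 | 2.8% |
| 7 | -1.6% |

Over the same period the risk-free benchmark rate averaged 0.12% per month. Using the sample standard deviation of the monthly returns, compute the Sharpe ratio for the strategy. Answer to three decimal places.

r̄ = (3.4 − 0.9 + 0.2 − 3.7 + 4.7 + 2.8 − 1.6) / 7 = 0.7000%
Sample σ = √[Σ(r − r̄)² / 6] = √[55.1600 / 6] = √9.1933 = 3.0320%
Sharpe = (r̄ − rf) / σ = (0.7000 − 0.12) / 3.0320 = 0.5800 / 3.0320 = 0.1913

0.191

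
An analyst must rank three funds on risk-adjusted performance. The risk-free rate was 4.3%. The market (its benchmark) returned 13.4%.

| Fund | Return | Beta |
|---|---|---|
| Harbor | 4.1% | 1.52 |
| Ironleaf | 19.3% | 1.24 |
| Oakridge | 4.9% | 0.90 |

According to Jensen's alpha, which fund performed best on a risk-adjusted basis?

Ironleaf

Harbor: α = 4.1% − [4.3% + 1.52 × (13.4% − 4.3%)] = -14.032
Ironleaf: α = 19.3% − [4.3% + 1.24 × (13.4% − 4.3%)] = 3.716
Oakridge: α = 4.9% − [4.3% + 0.90 × (13.4% − 4.3%)] = -7.590
Highest: Ironleaf (3.716).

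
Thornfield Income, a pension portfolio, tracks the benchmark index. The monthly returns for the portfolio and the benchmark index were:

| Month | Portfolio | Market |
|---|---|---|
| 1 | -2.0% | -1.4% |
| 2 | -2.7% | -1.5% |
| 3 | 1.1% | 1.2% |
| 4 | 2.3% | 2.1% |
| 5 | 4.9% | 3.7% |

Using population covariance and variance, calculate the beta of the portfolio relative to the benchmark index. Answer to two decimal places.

r̄p = 0.7200%,  r̄m = 0.8200%
Cov = Σ(rp − r̄p)(rm − r̄m) / 5 = 5.6356
Var(rm) = Σ(rm − r̄m)² / 5 = 4.0776
β = Cov / Var = 5.6356 / 4.0776 = 1.3821

1.38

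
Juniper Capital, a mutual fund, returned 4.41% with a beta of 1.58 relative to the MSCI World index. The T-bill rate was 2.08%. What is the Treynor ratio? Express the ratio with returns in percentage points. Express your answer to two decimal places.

1.47

Treynor = (Rp − Rf) / β = (4.41% − 2.08%) / 1.58 = 2.33 / 1.58 = 1.4747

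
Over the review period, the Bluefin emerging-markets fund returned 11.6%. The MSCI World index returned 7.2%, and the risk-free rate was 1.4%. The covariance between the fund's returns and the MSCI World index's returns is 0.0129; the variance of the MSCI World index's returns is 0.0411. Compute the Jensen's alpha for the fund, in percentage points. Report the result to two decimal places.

β = Cov / Var = 0.0129 / 0.0411 = 0.3139
E[R] = Rf + β(Rm − Rf) = 1.4% + 0.3139 × (7.2% − 1.4%) = 3.2206%
α = Rp − E[R] = 11.6% − 3.2206% = 8.3794

8.38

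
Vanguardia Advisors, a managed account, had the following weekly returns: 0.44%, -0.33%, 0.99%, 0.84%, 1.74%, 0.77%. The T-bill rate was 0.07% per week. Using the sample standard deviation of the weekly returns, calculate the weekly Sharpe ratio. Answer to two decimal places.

Mean return r̄ = 4.450 / 6 = 0.7417%
Sample std dev = √[2.3083 / 5] = 0.6795%
Sharpe = (r̄ − rf) / σ = (0.7417 − 0.07) / 0.6795 = 0.6717 / 0.6795 = 0.9885

0.99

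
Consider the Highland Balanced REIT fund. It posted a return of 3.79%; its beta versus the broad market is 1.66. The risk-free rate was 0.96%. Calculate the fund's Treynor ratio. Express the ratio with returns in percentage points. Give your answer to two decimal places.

1.70

Treynor = (Rp − Rf) / β = (3.79% − 0.96%) / 1.66 = 2.83 / 1.66 = 1.7048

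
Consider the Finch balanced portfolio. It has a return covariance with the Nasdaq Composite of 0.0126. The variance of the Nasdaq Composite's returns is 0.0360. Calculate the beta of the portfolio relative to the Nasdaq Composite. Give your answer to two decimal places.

0.35

β = Cov(Rp, Rm) / Var(Rm) = 0.0126 / 0.0360 = 0.3500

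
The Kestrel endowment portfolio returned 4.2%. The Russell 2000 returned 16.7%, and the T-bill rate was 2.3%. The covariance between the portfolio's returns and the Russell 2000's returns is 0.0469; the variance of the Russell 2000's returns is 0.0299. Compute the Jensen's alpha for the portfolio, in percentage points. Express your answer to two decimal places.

β = Cov / Var = 0.0469 / 0.0299 = 1.5686
E[R] = Rf + β(Rm − Rf) = 2.3% + 1.5686 × (16.7% − 2.3%) = 24.8878%
α = Rp − E[R] = 4.2% − 24.8878% = -20.6878

-20.69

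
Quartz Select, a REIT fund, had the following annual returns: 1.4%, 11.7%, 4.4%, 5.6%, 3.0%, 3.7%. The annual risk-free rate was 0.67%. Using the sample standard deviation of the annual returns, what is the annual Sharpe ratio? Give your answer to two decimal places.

Mean return r̄ = 29.80 / 6 = 4.9667%
Σ(r − r̄)² = (1.4 − 4.9667)² + (11.7 − 4.9667)² + (4.4 − 4.9667)² + … = 64.2533
σ = √[64.2533 / 5] = 3.5848%
Sharpe = (r̄ − rf) / σ = (4.9667 − 0.67) / 3.5848 = 4.2967 / 3.5848 = 1.1986

1.20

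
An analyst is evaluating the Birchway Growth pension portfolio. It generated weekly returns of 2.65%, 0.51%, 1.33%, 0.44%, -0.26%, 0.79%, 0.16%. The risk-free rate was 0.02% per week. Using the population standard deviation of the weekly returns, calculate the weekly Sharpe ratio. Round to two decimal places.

0.89

Mean return r̄ = 5.620 / 7 = 0.8029%
Population std dev = √[5.4503 / 7] = 0.8824%
Sharpe = (r̄ − rf) / σ = (0.8029 − 0.02) / 0.8824 = 0.7829 / 0.8824 = 0.8872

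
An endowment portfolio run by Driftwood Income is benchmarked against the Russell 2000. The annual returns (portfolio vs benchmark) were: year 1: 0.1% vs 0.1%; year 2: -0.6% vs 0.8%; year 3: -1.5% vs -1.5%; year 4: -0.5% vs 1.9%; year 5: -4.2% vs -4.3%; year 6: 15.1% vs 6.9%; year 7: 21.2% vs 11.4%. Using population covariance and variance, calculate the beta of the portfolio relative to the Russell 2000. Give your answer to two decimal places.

r̄p = 4.2286%,  r̄m = 2.1857%
Cov = Σ(rp − r̄p)(rm − r̄m) / 7 = 42.8661
Var(rm) = Σ(rm − r̄m)² / 7 = 24.1612
β = Cov / Var = 42.8661 / 24.1612 = 1.7742

1.77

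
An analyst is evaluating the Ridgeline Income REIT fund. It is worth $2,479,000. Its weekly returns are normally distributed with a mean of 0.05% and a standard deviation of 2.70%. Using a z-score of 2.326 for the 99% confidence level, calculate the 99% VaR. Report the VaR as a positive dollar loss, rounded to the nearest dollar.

Return at the 99% tail: μ − z·σ = 0.05% − 2.326 × 2.70% = 0.05 − 6.2802 = -6.2302%
VaR = −(-6.2302%) × $2,479,000 = 6.2302% × $2,479,000 = $154,447

$154,447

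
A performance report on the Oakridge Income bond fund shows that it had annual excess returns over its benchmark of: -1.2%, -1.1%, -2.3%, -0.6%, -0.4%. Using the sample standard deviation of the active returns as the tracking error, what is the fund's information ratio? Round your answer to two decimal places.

r̄ = (-1.2 − 1.1 − 2.3 − 0.6 − 0.4) / 5 = -5.60 / 5 = -1.1200%
Σ(r − r̄)² = (-1.2 − (-1.1200))² + (-1.1 − (-1.1200))² + … = 2.1880
σ = √[2.1880 / 4] = 0.7396%
IR = r̄ / tracking error = -1.1200 / 0.7396 = -1.5143

-1.51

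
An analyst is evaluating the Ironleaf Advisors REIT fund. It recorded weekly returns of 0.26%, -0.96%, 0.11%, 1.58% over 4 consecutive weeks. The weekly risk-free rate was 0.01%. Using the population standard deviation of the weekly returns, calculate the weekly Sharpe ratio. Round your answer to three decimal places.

r̄ = (0.26 − 0.96 + 0.11 + 1.58) / 4 = 0.2475%
Population σ = √[Σ(r − r̄)² / 4] = √[3.2527 / 4] = √0.8132 = 0.9018%
Sharpe = (r̄ − rf) / σ = (0.2475 − 0.01) / 0.9018 = 0.2375 / 0.9018 = 0.2634

0.263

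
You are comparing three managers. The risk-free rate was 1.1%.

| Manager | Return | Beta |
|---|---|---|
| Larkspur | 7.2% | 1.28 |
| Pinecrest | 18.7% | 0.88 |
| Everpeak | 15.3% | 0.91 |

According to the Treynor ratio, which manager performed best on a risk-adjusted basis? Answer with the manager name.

Pinecrest

Larkspur: Treynor = (7.2% − 1.1%) / 1.28 = 4.766
Pinecrest: Treynor = (18.7% − 1.1%) / 0.88 = 20.000
Everpeak: Treynor = (15.3% − 1.1%) / 0.91 = 15.604
Highest: Pinecrest (20.000).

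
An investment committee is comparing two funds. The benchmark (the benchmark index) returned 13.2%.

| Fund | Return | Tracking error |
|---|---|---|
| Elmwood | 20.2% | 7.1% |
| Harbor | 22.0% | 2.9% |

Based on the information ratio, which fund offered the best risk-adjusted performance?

Harbor

Elmwood: IR = (20.2% − 13.2%) / 7.1% = 0.986
Harbor: IR = (22.0% − 13.2%) / 2.9% = 3.034
Highest: Harbor (3.034).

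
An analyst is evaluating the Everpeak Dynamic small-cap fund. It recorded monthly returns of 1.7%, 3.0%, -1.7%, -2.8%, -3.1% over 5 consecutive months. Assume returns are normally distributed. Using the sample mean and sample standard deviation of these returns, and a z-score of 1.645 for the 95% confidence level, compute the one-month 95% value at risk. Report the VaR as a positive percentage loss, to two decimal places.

r̄ = (1.7 + 3 − 1.7 − 2.8 − 3.1) / 5 = -2.90 / 5 = -0.5800%
Σ(r − r̄)² = (1.7 − (-0.5800))² + (3 − (-0.5800))² + … = 30.5480
σ = √[30.5480 / 4] = 2.7635%
VaR = −(r̄ − z·σ) = −(-0.5800 − 1.645 × 2.7635) = −(-5.1260) = 5.1260%

5.13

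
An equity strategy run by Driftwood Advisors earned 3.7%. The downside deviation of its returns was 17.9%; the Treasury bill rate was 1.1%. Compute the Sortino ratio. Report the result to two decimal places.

Sortino = (Rp − Rf) / σd = (3.7% − 1.1%) / 17.9% = 2.60% / 17.9% = 0.1453

0.15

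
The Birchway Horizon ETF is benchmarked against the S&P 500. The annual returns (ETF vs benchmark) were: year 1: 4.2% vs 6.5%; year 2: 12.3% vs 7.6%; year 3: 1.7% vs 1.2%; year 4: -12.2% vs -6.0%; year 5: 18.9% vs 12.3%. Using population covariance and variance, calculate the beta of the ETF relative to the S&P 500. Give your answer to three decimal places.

1.642

r̄p = 4.9800%,  r̄m = 4.3200%
Cov = Σ(rp − r̄p)(rm − r̄m) / 5 = 64.1844
Var(rm) = Σ(rm − r̄m)² / 5 = 39.0856
β = Cov / Var = 64.1844 / 39.0856 = 1.6421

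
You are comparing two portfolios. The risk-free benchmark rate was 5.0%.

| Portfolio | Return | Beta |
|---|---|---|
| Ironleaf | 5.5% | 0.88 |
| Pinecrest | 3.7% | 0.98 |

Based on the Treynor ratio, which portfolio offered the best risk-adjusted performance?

Ironleaf: Treynor = (5.5% − 5.0%) / 0.88 = 0.568
Pinecrest: Treynor = (3.7% − 5.0%) / 0.98 = -1.327
Highest: Ironleaf (0.568).

Ironleaf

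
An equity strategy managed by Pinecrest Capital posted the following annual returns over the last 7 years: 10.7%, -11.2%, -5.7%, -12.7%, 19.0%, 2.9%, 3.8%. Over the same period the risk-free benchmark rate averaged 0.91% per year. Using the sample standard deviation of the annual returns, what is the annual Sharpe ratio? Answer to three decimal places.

0.005

Mean return μ = 6.80 / 7 = 0.9714%
Sample σ = √[Σ(r − μ)² / 6] = √[810.9543 / 6] = √135.1591 = 11.6258%
Sharpe = (μ − rf) / σ = (0.9714 − 0.91) / 11.6258 = 0.0614 / 11.6258 = 0.0053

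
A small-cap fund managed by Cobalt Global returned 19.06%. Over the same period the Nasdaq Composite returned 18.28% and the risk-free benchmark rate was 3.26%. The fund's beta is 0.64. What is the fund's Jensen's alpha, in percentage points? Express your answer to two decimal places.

6.19

CAPM expected return = Rf + β(Rm − Rf) = 3.26% + 0.64 × (18.28% − 3.26%) = 3.26 + 0.64 × 15.02 = 12.8728%
Jensen's α = Rp − E[R] = 19.06% − 12.8728% = 6.1872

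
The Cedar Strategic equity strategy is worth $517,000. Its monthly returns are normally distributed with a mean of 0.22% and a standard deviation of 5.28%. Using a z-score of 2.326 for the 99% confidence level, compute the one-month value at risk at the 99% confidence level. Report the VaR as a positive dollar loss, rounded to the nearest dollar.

Return at the 99% tail: μ − z·σ = 0.22% − 2.326 × 5.28% = 0.22 − 12.28128 = -12.06128%
VaR = −(-12.06128%) × $517,000 = 12.06128% × $517,000 = $62,357

$62,357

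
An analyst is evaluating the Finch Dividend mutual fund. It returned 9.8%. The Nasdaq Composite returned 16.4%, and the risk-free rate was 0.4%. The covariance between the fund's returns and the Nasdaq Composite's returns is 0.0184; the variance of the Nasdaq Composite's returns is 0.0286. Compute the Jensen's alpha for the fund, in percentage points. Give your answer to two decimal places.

β = Cov / Var = 0.0184 / 0.0286 = 0.6434
E[R] = Rf + β(Rm − Rf) = 0.4% + 0.6434 × (16.4% − 0.4%) = 10.6944%
α = Rp − E[R] = 9.8% − 10.6944% = -0.8944

-0.89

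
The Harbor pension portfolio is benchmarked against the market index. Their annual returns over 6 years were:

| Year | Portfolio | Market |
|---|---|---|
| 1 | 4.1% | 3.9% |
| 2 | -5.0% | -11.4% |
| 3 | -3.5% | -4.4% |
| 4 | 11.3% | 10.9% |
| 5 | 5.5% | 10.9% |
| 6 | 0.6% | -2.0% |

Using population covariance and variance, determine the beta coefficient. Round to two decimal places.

0.64

r̄p = 2.1667%,  r̄m = 1.3167%
Cov = Σ(rp − r̄p)(rm − r̄m) / 6 = 42.1989
Var(rm) = Σ(rm − r̄m)² / 6 = 65.9581
β = Cov / Var = 42.1989 / 65.9581 = 0.6398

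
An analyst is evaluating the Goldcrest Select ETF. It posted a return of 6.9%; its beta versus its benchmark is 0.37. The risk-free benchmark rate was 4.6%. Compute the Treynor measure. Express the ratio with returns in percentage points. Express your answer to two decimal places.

Treynor = (Rp − Rf) / β = (6.9% − 4.6%) / 0.37 = 2.30 / 0.37 = 6.2162

6.22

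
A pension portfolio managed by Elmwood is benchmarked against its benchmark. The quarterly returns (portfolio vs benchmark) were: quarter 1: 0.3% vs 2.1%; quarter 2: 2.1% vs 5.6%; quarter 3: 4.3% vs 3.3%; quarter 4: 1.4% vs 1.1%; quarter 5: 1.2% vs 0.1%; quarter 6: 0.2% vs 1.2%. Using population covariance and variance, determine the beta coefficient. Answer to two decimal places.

r̄p = 1.5833%,  r̄m = 2.2333%
Cov = Σ(rp − r̄p)(rm − r̄m) / 6 = 1.2106
Var(rm) = Σ(rm − r̄m)² / 6 = 3.2322
β = Cov / Var = 1.2106 / 3.2322 = 0.3745

0.37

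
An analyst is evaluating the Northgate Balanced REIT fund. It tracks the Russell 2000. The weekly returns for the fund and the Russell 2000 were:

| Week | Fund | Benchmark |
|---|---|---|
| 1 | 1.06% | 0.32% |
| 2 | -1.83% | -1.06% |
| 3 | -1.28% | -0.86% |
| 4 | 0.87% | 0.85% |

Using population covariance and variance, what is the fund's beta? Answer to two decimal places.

1.53

r̄p = -0.2950%,  r̄m = -0.1875%
Cov = Σ(rp − r̄p)(rm − r̄m) / 4 = 0.9745
Var(rm) = Σ(rm − r̄m)² / 4 = 0.6369
β = Cov / Var = 0.9745 / 0.6369 = 1.5301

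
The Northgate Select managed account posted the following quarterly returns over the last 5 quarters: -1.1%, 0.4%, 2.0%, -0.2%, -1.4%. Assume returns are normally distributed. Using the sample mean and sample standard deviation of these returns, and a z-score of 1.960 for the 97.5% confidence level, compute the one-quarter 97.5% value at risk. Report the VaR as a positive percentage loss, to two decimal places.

2.72

Mean return r̄ = -0.30 / 5 = -0.0600%
Sample σ = √[Σ(r − r̄)² / 4] = √[7.3520 / 4] = √1.8380 = 1.3557%
VaR = −(r̄ − z·σ) = −(-0.0600 − 1.960 × 1.3557) = −(-2.7172) = 2.7172%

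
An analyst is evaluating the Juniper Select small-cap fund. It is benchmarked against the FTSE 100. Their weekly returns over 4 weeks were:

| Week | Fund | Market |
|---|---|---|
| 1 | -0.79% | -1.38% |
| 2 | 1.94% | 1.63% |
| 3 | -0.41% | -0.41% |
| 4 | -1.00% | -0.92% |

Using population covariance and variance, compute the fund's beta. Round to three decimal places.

0.997

r̄p = -0.0650%,  r̄m = -0.2700%
Cov = Σ(rp − r̄p)(rm − r̄m) / 4 = 1.3176
Var(rm) = Σ(rm − r̄m)² / 4 = 1.3211
β = Cov / Var = 1.3176 / 1.3211 = 0.9974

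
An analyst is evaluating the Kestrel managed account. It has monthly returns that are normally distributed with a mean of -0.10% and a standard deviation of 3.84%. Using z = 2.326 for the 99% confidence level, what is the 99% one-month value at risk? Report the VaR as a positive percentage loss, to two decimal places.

VaR (as % loss) = −(μ − z·σ) = −(-0.10% − 2.326 × 3.84%) = −(-9.03184%) = 9.03184%

9.03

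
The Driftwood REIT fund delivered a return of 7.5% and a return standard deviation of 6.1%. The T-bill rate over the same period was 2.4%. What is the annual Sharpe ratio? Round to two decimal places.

Sharpe = (Rp − Rf) / σp = (7.5% − 2.4%) / 6.1% = 5.10% / 6.1% = 0.8361

0.84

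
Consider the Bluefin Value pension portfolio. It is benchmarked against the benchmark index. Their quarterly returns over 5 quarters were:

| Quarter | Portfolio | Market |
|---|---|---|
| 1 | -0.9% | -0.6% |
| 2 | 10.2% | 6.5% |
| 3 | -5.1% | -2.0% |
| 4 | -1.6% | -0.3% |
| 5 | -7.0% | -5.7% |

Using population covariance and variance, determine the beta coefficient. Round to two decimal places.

1.48

r̄p = -0.8800%,  r̄m = -0.4200%
Cov = Σ(rp − r̄p)(rm − r̄m) / 5 = 23.1144
Var(rm) = Σ(rm − r̄m)² / 5 = 15.6616
β = Cov / Var = 23.1144 / 15.6616 = 1.4759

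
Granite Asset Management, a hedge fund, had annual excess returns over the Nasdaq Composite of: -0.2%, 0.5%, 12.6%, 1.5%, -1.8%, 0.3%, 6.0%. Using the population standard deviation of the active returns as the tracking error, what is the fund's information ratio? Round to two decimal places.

Mean return r̄ = 18.90 / 7 = 2.7000%
Σ(r − r̄)² = 149.6000; population σ = √(149.6000/7) = 4.6229%
IR = r̄ / tracking error = 2.7000 / 4.6229 = 0.5840

0.58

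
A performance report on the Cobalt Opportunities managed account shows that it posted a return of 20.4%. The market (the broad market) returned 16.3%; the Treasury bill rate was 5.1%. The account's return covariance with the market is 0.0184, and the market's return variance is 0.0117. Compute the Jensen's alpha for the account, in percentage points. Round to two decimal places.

-2.31

β = Cov / Var = 0.0184 / 0.0117 = 1.5726
E[R] = Rf + β(Rm − Rf) = 5.1% + 1.5726 × (16.3% − 5.1%) = 22.7131%
α = Rp − E[R] = 20.4% − 22.7131% = -2.3131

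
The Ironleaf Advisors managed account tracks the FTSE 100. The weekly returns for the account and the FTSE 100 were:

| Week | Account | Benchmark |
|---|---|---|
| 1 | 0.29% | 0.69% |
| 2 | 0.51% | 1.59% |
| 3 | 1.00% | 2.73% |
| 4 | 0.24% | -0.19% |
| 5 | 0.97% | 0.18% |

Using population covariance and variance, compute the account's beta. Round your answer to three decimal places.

r̄p = 0.6020%,  r̄m = 1.0000%
Cov = Σ(rp − r̄p)(rm − r̄m) / 5 = 0.1720
Var(rm) = Σ(rm − r̄m)² / 5 = 1.1051
β = Cov / Var = 0.1720 / 1.1051 = 0.1556

0.156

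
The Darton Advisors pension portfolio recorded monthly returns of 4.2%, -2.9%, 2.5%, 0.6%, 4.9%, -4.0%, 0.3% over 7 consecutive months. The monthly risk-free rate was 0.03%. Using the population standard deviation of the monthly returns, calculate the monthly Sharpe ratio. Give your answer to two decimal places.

μ = (4.2 − 2.9 + 2.5 + 0.6 + 4.9 − 4 + 0.3) / 7 = 0.8000%
Σ(r − μ)² = (4.2 − 0.8000)² + (-2.9 − 0.8000)² + (2.5 − 0.8000)² + … = 68.2800
population σ = √(68.2800 / 7) = √9.7543 = 3.1232%
Sharpe = (μ − rf) / σ = (0.8000 − 0.03) / 3.1232 = 0.7700 / 3.1232 = 0.2465

0.25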